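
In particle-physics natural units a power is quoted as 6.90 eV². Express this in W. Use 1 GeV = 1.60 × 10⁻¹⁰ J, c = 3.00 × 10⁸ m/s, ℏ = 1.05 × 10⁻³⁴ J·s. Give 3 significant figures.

Power is [E]/[T] = [E]²/ℏ.
1 GeV² → 1/ℏ × (1 GeV in J)² = 2.44 × 10¹⁴ W.
Convert the energy scale: 6.90 eV² = 6.90 × 10⁻¹⁸ GeV².
Result: 6.90 × 10⁻¹⁸ × 2.44 × 10¹⁴ = 1.68 × 10⁻³ W.

1.68 × 10⁻³ W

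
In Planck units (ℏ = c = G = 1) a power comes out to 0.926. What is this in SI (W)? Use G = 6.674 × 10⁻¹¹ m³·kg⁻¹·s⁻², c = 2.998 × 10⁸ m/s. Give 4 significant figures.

3.360 × 10⁵² W

One Planck power: P_P = c⁵/G = 3.629 × 10⁵² W.
0.926 × 3.629 × 10⁵² W = 3.360 × 10⁵² W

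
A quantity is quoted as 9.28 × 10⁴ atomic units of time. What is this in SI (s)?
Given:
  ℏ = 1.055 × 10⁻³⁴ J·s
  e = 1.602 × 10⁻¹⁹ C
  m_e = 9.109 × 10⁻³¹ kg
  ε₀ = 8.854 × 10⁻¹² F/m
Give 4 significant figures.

One atomic unit of time: τ_au = (4πε₀)²ℏ³/(m_e e⁴) = 2.423 × 10⁻¹⁷ s.
9.28 × 10⁴ × 2.423 × 10⁻¹⁷ s = 2.248 × 10⁻¹² s

2.248 × 10⁻¹² s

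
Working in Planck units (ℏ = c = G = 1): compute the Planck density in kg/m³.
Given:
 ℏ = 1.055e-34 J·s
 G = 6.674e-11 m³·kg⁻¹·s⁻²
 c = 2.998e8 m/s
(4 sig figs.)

Dimensional analysis gives ρ_P = c⁵/(ℏG²).
  = 2.422e42 / 4.699e-55
  = 5.154e96 kg/m³

5.154e96 kg/m³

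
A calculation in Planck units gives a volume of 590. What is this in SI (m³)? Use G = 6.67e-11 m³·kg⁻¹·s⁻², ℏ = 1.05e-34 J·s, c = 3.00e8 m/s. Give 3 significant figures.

One Planck volume: V_P = (ℏG/c³)^(3/2) = 4.18e-105 m³.
590 × 4.18e-105 m³ = 2.46e-102 m³

2.46e-102 m³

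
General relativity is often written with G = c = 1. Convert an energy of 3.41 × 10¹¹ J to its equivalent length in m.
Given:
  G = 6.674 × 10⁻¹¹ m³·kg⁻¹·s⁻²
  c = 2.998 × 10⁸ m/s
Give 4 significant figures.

2.817 × 10⁻³³ m

Energy → length via G/c⁴.
3.41 × 10¹¹ J × (G/c⁴) = 2.817 × 10⁻³³ m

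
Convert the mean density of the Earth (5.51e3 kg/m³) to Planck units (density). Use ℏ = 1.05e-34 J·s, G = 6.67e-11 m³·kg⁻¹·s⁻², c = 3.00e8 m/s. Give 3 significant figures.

Planck density: ρ_P = c⁵/(ℏG²) = 5.20e96 kg/m³.
5.51e3 / 5.20e96 = 1.06e-93

1.06e-93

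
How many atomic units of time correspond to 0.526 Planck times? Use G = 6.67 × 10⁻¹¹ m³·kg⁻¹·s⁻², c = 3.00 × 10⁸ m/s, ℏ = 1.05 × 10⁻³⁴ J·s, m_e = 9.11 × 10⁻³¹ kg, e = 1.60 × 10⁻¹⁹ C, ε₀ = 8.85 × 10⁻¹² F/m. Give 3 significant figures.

Planck time: t_P = √(ℏG/c⁵) = 5.37 × 10⁻⁴⁴ s
atomic unit of time: τ_au = (4πε₀)²ℏ³/(m_e e⁴) = 2.40 × 10⁻¹⁷ s
0.526 × 5.37 × 10⁻⁴⁴ / 2.40 × 10⁻¹⁷ = 1.18 × 10⁻²⁷

1.18 × 10⁻²⁷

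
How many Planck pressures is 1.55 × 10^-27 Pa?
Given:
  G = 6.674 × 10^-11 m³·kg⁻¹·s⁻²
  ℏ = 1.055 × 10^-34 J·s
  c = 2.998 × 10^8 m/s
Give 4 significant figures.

3.346 × 10^-141

Planck pressure: p_P = c⁷/(ℏG²) = 4.632 × 10^113 Pa.
1.55 × 10^-27 / 4.632 × 10^113 = 3.346 × 10^-141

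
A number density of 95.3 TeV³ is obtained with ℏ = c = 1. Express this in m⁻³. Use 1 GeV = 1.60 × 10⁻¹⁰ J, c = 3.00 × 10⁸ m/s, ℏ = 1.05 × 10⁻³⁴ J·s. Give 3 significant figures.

Number density is [L]⁻³ = [E]³/(ℏc)³.
1 GeV³ → 1/(ℏc)³ × (1 GeV in J)³ = 1.31 × 10⁴⁷ m⁻³.
Convert the energy scale: 95.3 TeV³ = 9.53 × 10¹⁰ GeV³.
Result: 9.53 × 10¹⁰ × 1.31 × 10⁴⁷ = 1.25 × 10⁵⁸ m⁻³.

1.25 × 10⁵⁸ m⁻³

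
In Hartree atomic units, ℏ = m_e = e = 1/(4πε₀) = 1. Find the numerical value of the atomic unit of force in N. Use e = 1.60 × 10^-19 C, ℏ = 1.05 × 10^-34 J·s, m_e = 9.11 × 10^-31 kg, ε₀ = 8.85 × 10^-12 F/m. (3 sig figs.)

8.33 × 10^-8 N

Dimensional analysis gives F_au = E_h/a₀ = m_e²e⁶/((4πε₀)³ℏ⁴).
E_h = 4.38 × 10^-18 J
a₀ = 5.26 × 10^-11 m
E_h/a₀ = 8.33 × 10^-8 N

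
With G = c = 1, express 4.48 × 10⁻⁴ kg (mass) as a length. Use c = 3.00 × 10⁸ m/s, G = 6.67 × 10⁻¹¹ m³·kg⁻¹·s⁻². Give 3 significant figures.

In G = c = 1 units mass has dimensions of length; the conversion factor is G/c².
4.48 × 10⁻⁴ kg × (G/c²) = 3.32 × 10⁻³¹ m

3.32 × 10⁻³¹ m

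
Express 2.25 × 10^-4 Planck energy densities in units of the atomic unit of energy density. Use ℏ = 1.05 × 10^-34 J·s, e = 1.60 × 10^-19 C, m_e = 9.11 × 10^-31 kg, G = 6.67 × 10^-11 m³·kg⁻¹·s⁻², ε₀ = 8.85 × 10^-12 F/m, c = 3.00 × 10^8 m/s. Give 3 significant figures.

3.50 × 10^96

Planck energy density: u_P = c⁷/(ℏG²) = 4.68 × 10^113 J/m³
atomic unit of energy density: u_au = E_h/a₀³ = m_e⁴e¹⁰/((4πε₀)⁵ℏ⁸) = 3.01 × 10^13 J/m³
2.25 × 10^-4 × 4.68 × 10^113 / 3.01 × 10^13 = 3.50 × 10^96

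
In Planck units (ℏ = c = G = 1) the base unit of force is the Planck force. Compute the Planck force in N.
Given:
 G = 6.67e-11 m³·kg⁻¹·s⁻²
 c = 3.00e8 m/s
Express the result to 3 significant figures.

F_P = c⁴/G
  = 8.10e33 / 6.67e-11
  = 1.21e44 N

1.21e44 N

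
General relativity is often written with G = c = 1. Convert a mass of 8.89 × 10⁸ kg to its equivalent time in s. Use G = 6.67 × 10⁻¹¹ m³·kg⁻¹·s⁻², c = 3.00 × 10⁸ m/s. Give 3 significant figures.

Mass → time via G/c³.
8.89 × 10⁸ kg × (G/c³) = 2.20 × 10⁻²⁷ s

2.20 × 10⁻²⁷ s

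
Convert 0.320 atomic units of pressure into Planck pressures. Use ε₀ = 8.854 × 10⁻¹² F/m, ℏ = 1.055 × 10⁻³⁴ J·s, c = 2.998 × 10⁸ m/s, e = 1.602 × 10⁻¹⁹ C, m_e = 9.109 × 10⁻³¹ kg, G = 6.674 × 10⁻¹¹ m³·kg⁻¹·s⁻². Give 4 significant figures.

2.023 × 10⁻¹⁰¹

atomic unit of pressure: P_au = E_h/a₀³ = m_e⁴e¹⁰/((4πε₀)⁵ℏ⁸) = 2.929 × 10¹³ Pa
Planck pressure: p_P = c⁷/(ℏG²) = 4.632 × 10¹¹³ Pa
0.320 × 2.929 × 10¹³ / 4.632 × 10¹¹³ = 2.023 × 10⁻¹⁰¹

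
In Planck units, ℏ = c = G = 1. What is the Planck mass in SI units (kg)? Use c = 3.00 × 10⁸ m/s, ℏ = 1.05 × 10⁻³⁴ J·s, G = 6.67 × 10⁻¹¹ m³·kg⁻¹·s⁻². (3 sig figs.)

2.17 × 10⁻⁸ kg

The unique combination of the constants set to 1 with dimensions of mass is m_P = √(ℏc/G).
  = √(4.72 × 10⁻¹⁶)
  = 2.17 × 10⁻⁸ kg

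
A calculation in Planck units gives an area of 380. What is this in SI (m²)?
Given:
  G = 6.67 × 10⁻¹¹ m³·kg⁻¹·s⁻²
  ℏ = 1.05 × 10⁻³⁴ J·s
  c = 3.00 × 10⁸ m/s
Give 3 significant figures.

9.86 × 10⁻⁶⁸ m²

One Planck area: A_P = ℏG/c³ = 2.59 × 10⁻⁷⁰ m².
380 × 2.59 × 10⁻⁷⁰ m² = 9.86 × 10⁻⁶⁸ m²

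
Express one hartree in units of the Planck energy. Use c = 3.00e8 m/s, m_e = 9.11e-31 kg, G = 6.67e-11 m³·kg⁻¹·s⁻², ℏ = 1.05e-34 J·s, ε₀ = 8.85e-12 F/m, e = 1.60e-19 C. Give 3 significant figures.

hartree: E_h = m_e e⁴/(4πε₀ℏ)² = 4.38e-18 J
Planck energy: E_P = √(ℏc⁵/G) = 1.96e9 J
ratio = 4.38e-18 / 1.96e9 = 2.24e-27

2.24e-27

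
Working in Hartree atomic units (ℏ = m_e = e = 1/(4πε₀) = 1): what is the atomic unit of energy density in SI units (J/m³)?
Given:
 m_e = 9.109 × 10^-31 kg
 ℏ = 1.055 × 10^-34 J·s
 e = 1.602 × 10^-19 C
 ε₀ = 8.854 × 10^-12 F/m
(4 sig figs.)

2.929 × 10^13 J/m³

Dimensional analysis gives u_au = E_h/a₀³ = m_e⁴e¹⁰/((4πε₀)⁵ℏ⁸).
E_h = 4.354 × 10^-18 J
a₀ = 5.297 × 10^-11 m
E_h/a₀³ = 2.929 × 10^13 J/m³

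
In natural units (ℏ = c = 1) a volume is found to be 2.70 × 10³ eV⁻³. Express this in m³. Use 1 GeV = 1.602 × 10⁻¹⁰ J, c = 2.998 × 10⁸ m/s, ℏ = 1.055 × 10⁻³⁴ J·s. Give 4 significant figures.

2.078 × 10⁻¹⁷ m³

Volume is [L]³ = [E]⁻³·(ℏc)³.
1 GeV⁻³ → (ℏc)³ × (1 GeV in J)⁻³ = 7.696 × 10⁻⁴⁸ m³.
Convert the energy scale: 2.70 × 10³ eV⁻³ = 2.70 × 10³⁰ GeV⁻³.
Result: 2.70 × 10³⁰ × 7.696 × 10⁻⁴⁸ = 2.078 × 10⁻¹⁷ m³.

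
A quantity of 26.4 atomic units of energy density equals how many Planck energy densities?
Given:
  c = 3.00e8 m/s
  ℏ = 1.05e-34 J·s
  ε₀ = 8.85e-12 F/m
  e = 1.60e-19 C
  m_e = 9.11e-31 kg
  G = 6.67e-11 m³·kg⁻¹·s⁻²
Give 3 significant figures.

1.70e-99

atomic unit of energy density: u_au = E_h/a₀³ = m_e⁴e¹⁰/((4πε₀)⁵ℏ⁸) = 3.01e13 J/m³
Planck energy density: u_P = c⁷/(ℏG²) = 4.68e113 J/m³
26.4 × 3.01e13 / 4.68e113 = 1.70e-99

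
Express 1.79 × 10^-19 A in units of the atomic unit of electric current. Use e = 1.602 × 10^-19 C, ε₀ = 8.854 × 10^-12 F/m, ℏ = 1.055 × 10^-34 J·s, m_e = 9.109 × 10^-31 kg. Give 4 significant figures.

2.707 × 10^-17

atomic unit of electric current: I_au = e E_h/ℏ = m_e e⁵/((4πε₀)²ℏ³) = 6.612 × 10^-3 A.
1.79 × 10^-19 / 6.612 × 10^-3 = 2.707 × 10^-17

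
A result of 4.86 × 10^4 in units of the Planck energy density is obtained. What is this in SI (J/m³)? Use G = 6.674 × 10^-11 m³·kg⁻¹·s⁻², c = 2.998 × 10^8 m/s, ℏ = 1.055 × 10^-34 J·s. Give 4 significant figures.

One Planck energy density: u_P = c⁷/(ℏG²) = 4.632 × 10^113 J/m³.
4.86 × 10^4 × 4.632 × 10^113 J/m³ = 2.251 × 10^118 J/m³

2.251 × 10^118 J/m³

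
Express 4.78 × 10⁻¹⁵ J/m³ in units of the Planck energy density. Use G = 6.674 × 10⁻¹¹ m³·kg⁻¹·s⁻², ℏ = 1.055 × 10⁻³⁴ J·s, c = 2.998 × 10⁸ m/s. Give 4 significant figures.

1.032 × 10⁻¹²⁸

Planck energy density: u_P = c⁷/(ℏG²) = 4.632 × 10¹¹³ J/m³.
4.78 × 10⁻¹⁵ / 4.632 × 10¹¹³ = 1.032 × 10⁻¹²⁸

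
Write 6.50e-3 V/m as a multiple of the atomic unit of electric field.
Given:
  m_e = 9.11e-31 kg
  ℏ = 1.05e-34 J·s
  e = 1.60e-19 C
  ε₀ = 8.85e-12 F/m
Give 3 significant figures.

atomic unit of electric field: E_au = E_h/(e a₀) = m_e²e⁵/((4πε₀)³ℏ⁴) = 5.20e11 V/m.
6.50e-3 / 5.20e11 = 1.25e-14

1.25e-14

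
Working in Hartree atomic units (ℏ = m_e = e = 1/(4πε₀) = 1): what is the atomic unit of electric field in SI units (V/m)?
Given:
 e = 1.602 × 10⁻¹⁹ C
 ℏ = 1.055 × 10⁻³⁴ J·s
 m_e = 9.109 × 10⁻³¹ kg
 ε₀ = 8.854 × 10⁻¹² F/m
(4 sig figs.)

Dimensional analysis gives E_au = E_h/(e a₀) = m_e²e⁵/((4πε₀)³ℏ⁴).
E_h = 4.354 × 10⁻¹⁸ J
a₀ = 5.297 × 10⁻¹¹ m
E_h/(e·a₀) = 5.131 × 10¹¹ V/m

5.131 × 10¹¹ V/m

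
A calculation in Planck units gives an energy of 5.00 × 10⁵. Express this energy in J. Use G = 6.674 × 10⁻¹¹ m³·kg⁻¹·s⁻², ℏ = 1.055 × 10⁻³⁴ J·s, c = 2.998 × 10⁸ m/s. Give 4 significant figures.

9.783 × 10¹⁴ J

One Planck energy: E_P = √(ℏc⁵/G) = 1.957 × 10⁹ J.
5.00 × 10⁵ × 1.957 × 10⁹ J = 9.783 × 10¹⁴ J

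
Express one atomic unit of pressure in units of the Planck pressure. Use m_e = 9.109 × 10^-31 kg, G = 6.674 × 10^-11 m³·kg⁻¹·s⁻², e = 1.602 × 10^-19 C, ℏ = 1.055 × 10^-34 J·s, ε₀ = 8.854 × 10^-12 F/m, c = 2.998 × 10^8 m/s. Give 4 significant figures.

6.323 × 10^-101

atomic unit of pressure: P_au = E_h/a₀³ = m_e⁴e¹⁰/((4πε₀)⁵ℏ⁸) = 2.929 × 10^13 Pa
Planck pressure: p_P = c⁷/(ℏG²) = 4.632 × 10^113 Pa
ratio = 2.929 × 10^13 / 4.632 × 10^113 = 6.323 × 10^-101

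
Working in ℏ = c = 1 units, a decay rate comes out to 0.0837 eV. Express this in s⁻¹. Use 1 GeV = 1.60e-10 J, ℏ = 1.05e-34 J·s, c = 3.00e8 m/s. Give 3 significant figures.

A rate is [E]/ℏ; divide by ℏ.
1 GeV → 1/ℏ × (1 GeV in J) = 1.52e24 s⁻¹.
Convert the energy scale: 0.0837 eV = 8.37e-11 GeV.
Result: 8.37e-11 × 1.52e24 = 1.28e14 s⁻¹.

1.28e14 s⁻¹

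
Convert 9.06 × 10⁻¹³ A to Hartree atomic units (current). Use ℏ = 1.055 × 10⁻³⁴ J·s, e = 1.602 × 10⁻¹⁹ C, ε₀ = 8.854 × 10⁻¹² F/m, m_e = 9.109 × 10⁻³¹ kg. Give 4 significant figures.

1.370 × 10⁻¹⁰

atomic unit of electric current: I_au = e E_h/ℏ = m_e e⁵/((4πε₀)²ℏ³) = 6.612 × 10⁻³ A.
9.06 × 10⁻¹³ / 6.612 × 10⁻³ = 1.370 × 10⁻¹⁰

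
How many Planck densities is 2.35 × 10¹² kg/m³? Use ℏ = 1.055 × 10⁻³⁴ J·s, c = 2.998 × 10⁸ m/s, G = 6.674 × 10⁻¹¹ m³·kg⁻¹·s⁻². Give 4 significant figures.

4.560 × 10⁻⁸⁵

Planck density: ρ_P = c⁵/(ℏG²) = 5.154 × 10⁹⁶ kg/m³.
2.35 × 10¹² / 5.154 × 10⁹⁶ = 4.560 × 10⁻⁸⁵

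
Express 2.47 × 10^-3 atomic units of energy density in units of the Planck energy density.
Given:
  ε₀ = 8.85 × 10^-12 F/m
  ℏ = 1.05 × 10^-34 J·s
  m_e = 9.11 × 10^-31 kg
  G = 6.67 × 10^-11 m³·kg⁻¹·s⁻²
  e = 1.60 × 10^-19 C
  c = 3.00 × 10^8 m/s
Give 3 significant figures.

atomic unit of energy density: u_au = E_h/a₀³ = m_e⁴e¹⁰/((4πε₀)⁵ℏ⁸) = 3.01 × 10^13 J/m³
Planck energy density: u_P = c⁷/(ℏG²) = 4.68 × 10^113 J/m³
2.47 × 10^-3 × 3.01 × 10^13 / 4.68 × 10^113 = 1.59 × 10^-103

1.59 × 10^-103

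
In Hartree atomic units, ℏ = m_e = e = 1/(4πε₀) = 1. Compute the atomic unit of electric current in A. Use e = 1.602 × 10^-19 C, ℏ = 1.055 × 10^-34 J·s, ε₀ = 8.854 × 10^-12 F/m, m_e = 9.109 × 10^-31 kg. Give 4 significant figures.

Dimensional analysis gives I_au = e E_h/ℏ = m_e e⁵/((4πε₀)²ℏ³).
E_h = 4.354 × 10^-18 J
e·E_h/ℏ = 6.612 × 10^-3 A

6.612 × 10^-3 A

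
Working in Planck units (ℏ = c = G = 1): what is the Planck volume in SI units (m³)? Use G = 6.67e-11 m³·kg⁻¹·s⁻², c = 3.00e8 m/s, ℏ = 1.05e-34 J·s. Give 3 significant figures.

4.18e-105 m³

The unique combination of the constants set to 1 with dimensions of volume is V_P = (ℏG/c³)^(3/2).
  = √(1.75e-209)
  = 4.18e-105 m³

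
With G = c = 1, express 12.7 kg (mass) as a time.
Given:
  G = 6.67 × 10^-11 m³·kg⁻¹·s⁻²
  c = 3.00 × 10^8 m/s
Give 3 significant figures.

3.14 × 10^-35 s

Mass → time via G/c³.
12.7 kg × (G/c³) = 3.14 × 10^-35 s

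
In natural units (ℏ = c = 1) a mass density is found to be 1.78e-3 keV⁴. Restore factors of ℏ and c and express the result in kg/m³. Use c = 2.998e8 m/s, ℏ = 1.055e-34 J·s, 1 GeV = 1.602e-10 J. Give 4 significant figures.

Mass density is [E]/(c²[L]³) = [E]⁴/(ℏ³c⁵).
1 GeV⁴ → 1/(ℏ³c⁵) × (1 GeV in J)⁴ = 2.316e20 kg/m³.
Convert the energy scale: 1.78e-3 keV⁴ = 1.78e-27 GeV⁴.
Result: 1.78e-27 × 2.316e20 = 4.122e-7 kg/m³.

4.122e-7 kg/m³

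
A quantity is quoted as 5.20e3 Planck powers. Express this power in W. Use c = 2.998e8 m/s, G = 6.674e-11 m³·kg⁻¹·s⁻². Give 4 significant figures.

1.887e56 W

One Planck power: P_P = c⁵/G = 3.629e52 W.
5.20e3 × 3.629e52 W = 1.887e56 W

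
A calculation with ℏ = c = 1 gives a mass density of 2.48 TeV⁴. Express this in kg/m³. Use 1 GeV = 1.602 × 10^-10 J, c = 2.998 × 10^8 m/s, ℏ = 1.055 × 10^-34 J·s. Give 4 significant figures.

Mass density is [E]/(c²[L]³) = [E]⁴/(ℏ³c⁵).
1 GeV⁴ → 1/(ℏ³c⁵) × (1 GeV in J)⁴ = 2.316 × 10^20 kg/m³.
Convert the energy scale: 2.48 TeV⁴ = 2.48 × 10^12 GeV⁴.
Result: 2.48 × 10^12 × 2.316 × 10^20 = 5.744 × 10^32 kg/m³.

5.744 × 10^32 kg/m³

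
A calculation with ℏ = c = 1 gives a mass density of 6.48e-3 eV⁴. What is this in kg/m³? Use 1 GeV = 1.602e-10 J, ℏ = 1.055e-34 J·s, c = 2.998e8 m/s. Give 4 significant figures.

Mass density is [E]/(c²[L]³) = [E]⁴/(ℏ³c⁵).
1 GeV⁴ → 1/(ℏ³c⁵) × (1 GeV in J)⁴ = 2.316e20 kg/m³.
Convert the energy scale: 6.48e-3 eV⁴ = 6.48e-39 GeV⁴.
Result: 6.48e-39 × 2.316e20 = 1.501e-18 kg/m³.

1.501e-18 kg/m³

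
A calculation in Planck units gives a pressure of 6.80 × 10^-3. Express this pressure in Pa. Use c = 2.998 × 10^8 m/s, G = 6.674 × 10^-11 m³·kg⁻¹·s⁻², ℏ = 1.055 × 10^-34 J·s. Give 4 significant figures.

3.150 × 10^111 Pa

One Planck pressure: p_P = c⁷/(ℏG²) = 4.632 × 10^113 Pa.
6.80 × 10^-3 × 4.632 × 10^113 Pa = 3.150 × 10^111 Pa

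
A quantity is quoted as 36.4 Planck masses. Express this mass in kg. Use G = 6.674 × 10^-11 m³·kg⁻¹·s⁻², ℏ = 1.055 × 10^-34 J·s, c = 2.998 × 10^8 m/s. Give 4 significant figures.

One Planck mass: m_P = √(ℏc/G) = 2.177 × 10^-8 kg.
36.4 × 2.177 × 10^-8 kg = 7.924 × 10^-7 kg

7.924 × 10^-7 kg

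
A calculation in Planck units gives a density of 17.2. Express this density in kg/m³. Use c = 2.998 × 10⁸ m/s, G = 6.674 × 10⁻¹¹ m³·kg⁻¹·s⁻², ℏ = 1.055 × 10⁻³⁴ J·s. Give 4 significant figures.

8.865 × 10⁹⁷ kg/m³

One Planck density: ρ_P = c⁵/(ℏG²) = 5.154 × 10⁹⁶ kg/m³.
17.2 × 5.154 × 10⁹⁶ kg/m³ = 8.865 × 10⁹⁷ kg/m³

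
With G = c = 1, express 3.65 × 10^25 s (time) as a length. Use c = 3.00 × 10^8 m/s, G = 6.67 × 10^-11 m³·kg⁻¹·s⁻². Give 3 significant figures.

1.09 × 10^34 m

Time → length via c.
3.65 × 10^25 s × (c) = 1.09 × 10^34 m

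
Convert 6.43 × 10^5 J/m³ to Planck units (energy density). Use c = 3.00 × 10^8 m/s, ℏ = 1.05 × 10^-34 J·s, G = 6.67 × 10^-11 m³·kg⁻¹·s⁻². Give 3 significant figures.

1.37 × 10^-108

Planck energy density: u_P = c⁷/(ℏG²) = 4.68 × 10^113 J/m³.
6.43 × 10^5 / 4.68 × 10^113 = 1.37 × 10^-108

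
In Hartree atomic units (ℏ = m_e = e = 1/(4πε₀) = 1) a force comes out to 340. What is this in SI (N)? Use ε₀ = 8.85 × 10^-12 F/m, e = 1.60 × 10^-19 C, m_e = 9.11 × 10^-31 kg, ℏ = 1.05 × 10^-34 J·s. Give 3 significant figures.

One atomic unit of force: F_au = E_h/a₀ = m_e²e⁶/((4πε₀)³ℏ⁴) = 8.33 × 10^-8 N.
340 × 8.33 × 10^-8 N = 2.83 × 10^-5 N

2.83 × 10^-5 N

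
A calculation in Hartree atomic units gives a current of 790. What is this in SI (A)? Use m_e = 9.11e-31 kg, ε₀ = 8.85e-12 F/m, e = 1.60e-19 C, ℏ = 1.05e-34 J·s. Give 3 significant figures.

5.27 A

One atomic unit of electric current: I_au = e E_h/ℏ = m_e e⁵/((4πε₀)²ℏ³) = 6.67e-3 A.
790 × 6.67e-3 A = 5.27 A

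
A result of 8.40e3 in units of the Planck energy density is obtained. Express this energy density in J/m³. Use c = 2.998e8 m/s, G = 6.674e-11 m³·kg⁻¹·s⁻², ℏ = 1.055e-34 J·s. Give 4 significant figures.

3.891e117 J/m³

One Planck energy density: u_P = c⁷/(ℏG²) = 4.632e113 J/m³.
8.40e3 × 4.632e113 J/m³ = 3.891e117 J/m³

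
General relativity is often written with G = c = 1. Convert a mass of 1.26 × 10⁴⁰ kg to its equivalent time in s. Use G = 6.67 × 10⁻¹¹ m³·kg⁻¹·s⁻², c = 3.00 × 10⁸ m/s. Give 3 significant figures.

Mass → time via G/c³.
1.26 × 10⁴⁰ kg × (G/c³) = 3.11 × 10⁴ s

3.11 × 10⁴ s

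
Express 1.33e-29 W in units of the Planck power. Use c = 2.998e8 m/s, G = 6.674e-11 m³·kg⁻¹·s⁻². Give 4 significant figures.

Planck power: P_P = c⁵/G = 3.629e52 W.
1.33e-29 / 3.629e52 = 3.665e-82

3.665e-82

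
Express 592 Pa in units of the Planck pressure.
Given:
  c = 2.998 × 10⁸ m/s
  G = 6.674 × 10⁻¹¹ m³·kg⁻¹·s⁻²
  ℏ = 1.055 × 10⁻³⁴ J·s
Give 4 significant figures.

1.278 × 10⁻¹¹¹

Planck pressure: p_P = c⁷/(ℏG²) = 4.632 × 10¹¹³ Pa.
592 / 4.632 × 10¹¹³ = 1.278 × 10⁻¹¹¹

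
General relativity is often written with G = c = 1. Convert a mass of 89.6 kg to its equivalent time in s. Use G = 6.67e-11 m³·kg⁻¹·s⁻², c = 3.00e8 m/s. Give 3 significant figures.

2.21e-34 s

Mass → time via G/c³.
89.6 kg × (G/c³) = 2.21e-34 s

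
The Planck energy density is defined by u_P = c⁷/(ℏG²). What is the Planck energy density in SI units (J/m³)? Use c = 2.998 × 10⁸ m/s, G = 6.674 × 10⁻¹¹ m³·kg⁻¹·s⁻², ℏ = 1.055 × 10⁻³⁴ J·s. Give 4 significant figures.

u_P = c⁷/(ℏG²)
  = 2.177 × 10⁵⁹ / 4.699 × 10⁻⁵⁵
  = 4.632 × 10¹¹³ J/m³

4.632 × 10¹¹³ J/m³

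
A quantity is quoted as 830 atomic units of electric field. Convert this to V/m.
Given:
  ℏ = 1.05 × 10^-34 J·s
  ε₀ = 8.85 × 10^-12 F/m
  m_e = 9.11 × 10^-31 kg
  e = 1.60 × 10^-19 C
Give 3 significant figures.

4.32 × 10^14 V/m

One atomic unit of electric field: E_au = E_h/(e a₀) = m_e²e⁵/((4πε₀)³ℏ⁴) = 5.20 × 10^11 V/m.
830 × 5.20 × 10^11 V/m = 4.32 × 10^14 V/m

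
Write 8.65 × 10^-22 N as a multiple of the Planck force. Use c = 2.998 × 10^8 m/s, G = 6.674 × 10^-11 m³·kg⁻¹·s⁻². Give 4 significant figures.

Planck force: F_P = c⁴/G = 1.210 × 10^44 N.
8.65 × 10^-22 / 1.210 × 10^44 = 7.146 × 10^-66

7.146 × 10^-66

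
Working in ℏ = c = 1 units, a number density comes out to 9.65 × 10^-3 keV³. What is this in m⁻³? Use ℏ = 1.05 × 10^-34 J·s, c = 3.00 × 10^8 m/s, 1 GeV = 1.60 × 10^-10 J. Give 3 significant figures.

Number density is [L]⁻³ = [E]³/(ℏc)³.
1 GeV³ → 1/(ℏc)³ × (1 GeV in J)³ = 1.31 × 10^47 m⁻³.
Convert the energy scale: 9.65 × 10^-3 keV³ = 9.65 × 10^-21 GeV³.
Result: 9.65 × 10^-21 × 1.31 × 10^47 = 1.26 × 10^27 m⁻³.

1.26 × 10^27 m⁻³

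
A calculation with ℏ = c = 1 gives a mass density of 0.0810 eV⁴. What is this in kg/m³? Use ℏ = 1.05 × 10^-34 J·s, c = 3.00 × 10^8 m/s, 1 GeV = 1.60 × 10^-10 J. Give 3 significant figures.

1.89 × 10^-17 kg/m³

Mass density is [E]/(c²[L]³) = [E]⁴/(ℏ³c⁵).
1 GeV⁴ → 1/(ℏ³c⁵) × (1 GeV in J)⁴ = 2.33 × 10^20 kg/m³.
Convert the energy scale: 0.0810 eV⁴ = 8.10 × 10^-38 GeV⁴.
Result: 8.10 × 10^-38 × 2.33 × 10^20 = 1.89 × 10^-17 kg/m³.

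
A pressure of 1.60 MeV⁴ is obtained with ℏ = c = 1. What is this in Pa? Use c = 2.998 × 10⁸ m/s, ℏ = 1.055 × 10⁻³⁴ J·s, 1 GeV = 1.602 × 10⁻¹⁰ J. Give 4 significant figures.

Pressure is [E]/[L]³ = [E]⁴/(ℏc)³.
1 GeV⁴ → 1/(ℏc)³ × (1 GeV in J)⁴ = 2.082 × 10³⁷ Pa.
Convert the energy scale: 1.60 MeV⁴ = 1.60 × 10⁻¹² GeV⁴.
Result: 1.60 × 10⁻¹² × 2.082 × 10³⁷ = 3.331 × 10²⁵ Pa.

3.331 × 10²⁵ Pa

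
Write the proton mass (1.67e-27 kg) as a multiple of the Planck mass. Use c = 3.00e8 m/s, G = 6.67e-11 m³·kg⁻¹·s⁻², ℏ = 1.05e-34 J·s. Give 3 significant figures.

7.68e-20

Planck mass: m_P = √(ℏc/G) = 2.17e-8 kg.
1.67e-27 / 2.17e-8 = 7.68e-20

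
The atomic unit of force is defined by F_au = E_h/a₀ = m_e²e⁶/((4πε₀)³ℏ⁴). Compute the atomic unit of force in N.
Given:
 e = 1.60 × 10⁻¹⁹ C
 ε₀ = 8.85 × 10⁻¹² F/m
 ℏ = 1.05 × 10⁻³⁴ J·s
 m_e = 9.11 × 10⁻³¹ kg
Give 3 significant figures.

8.33 × 10⁻⁸ N

F_au = E_h/a₀ = m_e²e⁶/((4πε₀)³ℏ⁴)
E_h = 4.38 × 10⁻¹⁸ J
a₀ = 5.26 × 10⁻¹¹ m
E_h/a₀ = 8.33 × 10⁻⁸ N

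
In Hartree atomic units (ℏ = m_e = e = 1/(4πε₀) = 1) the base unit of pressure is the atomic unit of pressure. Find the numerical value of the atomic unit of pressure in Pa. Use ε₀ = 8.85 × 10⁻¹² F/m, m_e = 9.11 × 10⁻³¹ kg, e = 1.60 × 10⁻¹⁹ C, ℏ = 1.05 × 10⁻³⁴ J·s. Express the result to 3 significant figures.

P_au = E_h/a₀³ = m_e⁴e¹⁰/((4πε₀)⁵ℏ⁸)
E_h = 4.38 × 10⁻¹⁸ J
a₀ = 5.26 × 10⁻¹¹ m
E_h/a₀³ = 3.01 × 10¹³ Pa

3.01 × 10¹³ Pa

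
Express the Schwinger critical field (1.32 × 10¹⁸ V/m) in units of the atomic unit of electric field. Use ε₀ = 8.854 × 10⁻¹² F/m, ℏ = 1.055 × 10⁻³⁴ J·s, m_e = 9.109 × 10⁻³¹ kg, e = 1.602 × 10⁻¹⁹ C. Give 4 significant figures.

2.573 × 10⁶

atomic unit of electric field: E_au = E_h/(e a₀) = m_e²e⁵/((4πε₀)³ℏ⁴) = 5.131 × 10¹¹ V/m.
1.32 × 10¹⁸ / 5.131 × 10¹¹ = 2.573 × 10⁶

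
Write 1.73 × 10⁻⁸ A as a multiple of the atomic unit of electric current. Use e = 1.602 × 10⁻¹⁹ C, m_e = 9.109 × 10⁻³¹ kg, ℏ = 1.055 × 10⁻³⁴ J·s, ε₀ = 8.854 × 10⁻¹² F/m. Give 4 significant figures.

atomic unit of electric current: I_au = e E_h/ℏ = m_e e⁵/((4πε₀)²ℏ³) = 6.612 × 10⁻³ A.
1.73 × 10⁻⁸ / 6.612 × 10⁻³ = 2.616 × 10⁻⁶

2.616 × 10⁻⁶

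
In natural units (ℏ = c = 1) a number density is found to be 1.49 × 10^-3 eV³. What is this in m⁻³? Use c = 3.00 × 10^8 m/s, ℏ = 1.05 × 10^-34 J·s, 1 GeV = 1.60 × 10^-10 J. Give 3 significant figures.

1.95 × 10^17 m⁻³

Number density is [L]⁻³ = [E]³/(ℏc)³.
1 GeV³ → 1/(ℏc)³ × (1 GeV in J)³ = 1.31 × 10^47 m⁻³.
Convert the energy scale: 1.49 × 10^-3 eV³ = 1.49 × 10^-30 GeV³.
Result: 1.49 × 10^-30 × 1.31 × 10^47 = 1.95 × 10^17 m⁻³.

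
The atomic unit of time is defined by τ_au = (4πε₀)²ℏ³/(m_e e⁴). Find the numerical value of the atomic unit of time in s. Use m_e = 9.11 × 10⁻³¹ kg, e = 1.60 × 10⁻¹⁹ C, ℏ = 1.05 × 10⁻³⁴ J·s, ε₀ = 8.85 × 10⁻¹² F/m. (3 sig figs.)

τ_au = (4πε₀)²ℏ³/(m_e e⁴)
E_h = 4.38 × 10⁻¹⁸ J
ℏ/E_h = 2.40 × 10⁻¹⁷ s

2.40 × 10⁻¹⁷ s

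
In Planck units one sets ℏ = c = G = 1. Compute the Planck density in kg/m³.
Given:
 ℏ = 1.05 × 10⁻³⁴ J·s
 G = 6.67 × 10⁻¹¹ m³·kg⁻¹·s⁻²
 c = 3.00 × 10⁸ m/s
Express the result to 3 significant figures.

ρ_P = c⁵/(ℏG²)
  = 2.43 × 10⁴² / 4.67 × 10⁻⁵⁵
  = 5.20 × 10⁹⁶ kg/m³

5.20 × 10⁹⁶ kg/m³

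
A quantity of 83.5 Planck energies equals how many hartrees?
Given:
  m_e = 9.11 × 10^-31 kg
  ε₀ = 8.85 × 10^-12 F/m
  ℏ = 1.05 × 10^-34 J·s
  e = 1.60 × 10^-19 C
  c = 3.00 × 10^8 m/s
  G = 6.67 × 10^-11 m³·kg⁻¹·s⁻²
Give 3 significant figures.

3.73 × 10^28

Planck energy: E_P = √(ℏc⁵/G) = 1.96 × 10^9 J
hartree: E_h = m_e e⁴/(4πε₀ℏ)² = 4.38 × 10^-18 J
83.5 × 1.96 × 10^9 / 4.38 × 10^-18 = 3.73 × 10^28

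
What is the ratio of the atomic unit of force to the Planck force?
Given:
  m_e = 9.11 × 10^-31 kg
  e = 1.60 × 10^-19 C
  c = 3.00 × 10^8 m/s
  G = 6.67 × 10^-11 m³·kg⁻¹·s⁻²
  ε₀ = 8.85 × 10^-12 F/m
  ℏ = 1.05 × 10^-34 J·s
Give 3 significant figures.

atomic unit of force: F_au = E_h/a₀ = m_e²e⁶/((4πε₀)³ℏ⁴) = 8.33 × 10^-8 N
Planck force: F_P = c⁴/G = 1.21 × 10^44 N
ratio = 8.33 × 10^-8 / 1.21 × 10^44 = 6.86 × 10^-52

6.86 × 10^-52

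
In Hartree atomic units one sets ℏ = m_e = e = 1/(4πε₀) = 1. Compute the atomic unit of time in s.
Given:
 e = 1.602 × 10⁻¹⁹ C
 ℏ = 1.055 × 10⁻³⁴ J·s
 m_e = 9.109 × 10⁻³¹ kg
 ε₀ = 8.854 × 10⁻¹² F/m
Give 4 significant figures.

2.423 × 10⁻¹⁷ s

τ_au = (4πε₀)²ℏ³/(m_e e⁴)
E_h = 4.354 × 10⁻¹⁸ J
ℏ/E_h = 2.423 × 10⁻¹⁷ s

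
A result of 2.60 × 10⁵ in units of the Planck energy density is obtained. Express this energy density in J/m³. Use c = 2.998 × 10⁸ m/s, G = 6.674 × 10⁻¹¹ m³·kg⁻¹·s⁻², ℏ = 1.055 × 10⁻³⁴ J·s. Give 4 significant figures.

One Planck energy density: u_P = c⁷/(ℏG²) = 4.632 × 10¹¹³ J/m³.
2.60 × 10⁵ × 4.632 × 10¹¹³ J/m³ = 1.204 × 10¹¹⁹ J/m³

1.204 × 10¹¹⁹ J/m³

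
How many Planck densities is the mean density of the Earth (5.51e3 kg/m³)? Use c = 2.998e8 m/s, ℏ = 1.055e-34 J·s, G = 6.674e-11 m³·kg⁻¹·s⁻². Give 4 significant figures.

1.069e-93

Planck density: ρ_P = c⁵/(ℏG²) = 5.154e96 kg/m³.
5.51e3 / 5.154e96 = 1.069e-93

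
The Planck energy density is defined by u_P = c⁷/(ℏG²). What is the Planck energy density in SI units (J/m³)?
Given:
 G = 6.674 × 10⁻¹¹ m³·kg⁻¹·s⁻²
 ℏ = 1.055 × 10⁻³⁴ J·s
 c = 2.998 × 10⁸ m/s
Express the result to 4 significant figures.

4.632 × 10¹¹³ J/m³

u_P = c⁷/(ℏG²)
  = 2.177 × 10⁵⁹ / 4.699 × 10⁻⁵⁵
  = 4.632 × 10¹¹³ J/m³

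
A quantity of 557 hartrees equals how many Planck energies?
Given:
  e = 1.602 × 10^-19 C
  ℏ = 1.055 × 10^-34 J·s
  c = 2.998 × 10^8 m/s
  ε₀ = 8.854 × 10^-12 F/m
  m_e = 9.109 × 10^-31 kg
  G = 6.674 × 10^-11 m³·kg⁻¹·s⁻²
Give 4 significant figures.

hartree: E_h = m_e e⁴/(4πε₀ℏ)² = 4.354 × 10^-18 J
Planck energy: E_P = √(ℏc⁵/G) = 1.957 × 10^9 J
557 × 4.354 × 10^-18 / 1.957 × 10^9 = 1.240 × 10^-24

1.240 × 10^-24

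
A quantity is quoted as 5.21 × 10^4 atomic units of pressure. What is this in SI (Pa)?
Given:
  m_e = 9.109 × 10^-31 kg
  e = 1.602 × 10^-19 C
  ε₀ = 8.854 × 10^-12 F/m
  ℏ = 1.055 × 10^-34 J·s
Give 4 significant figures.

1.526 × 10^18 Pa

One atomic unit of pressure: P_au = E_h/a₀³ = m_e⁴e¹⁰/((4πε₀)⁵ℏ⁸) = 2.929 × 10^13 Pa.
5.21 × 10^4 × 2.929 × 10^13 Pa = 1.526 × 10^18 Pa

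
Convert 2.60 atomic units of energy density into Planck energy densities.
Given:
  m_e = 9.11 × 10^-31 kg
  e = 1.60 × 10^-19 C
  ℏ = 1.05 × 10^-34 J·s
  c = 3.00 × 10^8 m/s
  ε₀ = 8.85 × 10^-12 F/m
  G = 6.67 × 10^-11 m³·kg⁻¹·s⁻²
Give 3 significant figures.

1.67 × 10^-100

atomic unit of energy density: u_au = E_h/a₀³ = m_e⁴e¹⁰/((4πε₀)⁵ℏ⁸) = 3.01 × 10^13 J/m³
Planck energy density: u_P = c⁷/(ℏG²) = 4.68 × 10^113 J/m³
2.60 × 3.01 × 10^13 / 4.68 × 10^113 = 1.67 × 10^-100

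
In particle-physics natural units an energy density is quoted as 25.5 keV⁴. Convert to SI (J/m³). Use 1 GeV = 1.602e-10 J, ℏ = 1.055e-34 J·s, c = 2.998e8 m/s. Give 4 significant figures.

5.308e14 J/m³

[E]/[L]³ = [E]⁴/(ℏc)³; restore (ℏc)⁻³.
1 GeV⁴ → 1/(ℏc)³ × (1 GeV in J)⁴ = 2.082e37 J/m³.
Convert the energy scale: 25.5 keV⁴ = 2.55e-23 GeV⁴.
Result: 2.55e-23 × 2.082e37 = 5.308e14 J/m³.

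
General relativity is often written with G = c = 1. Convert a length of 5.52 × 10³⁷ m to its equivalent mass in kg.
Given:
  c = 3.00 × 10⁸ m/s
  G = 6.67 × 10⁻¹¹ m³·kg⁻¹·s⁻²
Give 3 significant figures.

Length → mass via c²/G.
5.52 × 10³⁷ m × (c²/G) = 7.45 × 10⁶⁴ kg

7.45 × 10⁶⁴ kg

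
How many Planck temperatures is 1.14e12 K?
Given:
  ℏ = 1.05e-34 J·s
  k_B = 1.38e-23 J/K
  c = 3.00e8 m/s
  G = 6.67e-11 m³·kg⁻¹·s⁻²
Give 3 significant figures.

8.04e-21

Planck temperature: T_P = √(ℏc⁵/G) / k_B = 1.42e32 K.
1.14e12 / 1.42e32 = 8.04e-21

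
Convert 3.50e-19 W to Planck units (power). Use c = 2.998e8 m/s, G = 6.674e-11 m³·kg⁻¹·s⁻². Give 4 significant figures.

9.645e-72

Planck power: P_P = c⁵/G = 3.629e52 W.
3.50e-19 / 3.629e52 = 9.645e-72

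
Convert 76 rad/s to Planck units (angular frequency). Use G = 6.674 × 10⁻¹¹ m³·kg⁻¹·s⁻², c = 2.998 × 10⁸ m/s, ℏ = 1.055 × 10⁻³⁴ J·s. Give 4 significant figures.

4.098 × 10⁻⁴²

Planck angular frequency: ω_P = √(c⁵/(ℏG)) = 1.855 × 10⁴³ rad/s.
76 / 1.855 × 10⁴³ = 4.098 × 10⁻⁴²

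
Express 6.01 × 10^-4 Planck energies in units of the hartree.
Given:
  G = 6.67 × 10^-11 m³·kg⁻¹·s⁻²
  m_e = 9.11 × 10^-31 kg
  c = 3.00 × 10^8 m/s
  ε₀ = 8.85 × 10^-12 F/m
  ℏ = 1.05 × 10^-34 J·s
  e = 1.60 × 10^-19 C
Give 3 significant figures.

Planck energy: E_P = √(ℏc⁵/G) = 1.96 × 10^9 J
hartree: E_h = m_e e⁴/(4πε₀ℏ)² = 4.38 × 10^-18 J
6.01 × 10^-4 × 1.96 × 10^9 / 4.38 × 10^-18 = 2.68 × 10^23

2.68 × 10^23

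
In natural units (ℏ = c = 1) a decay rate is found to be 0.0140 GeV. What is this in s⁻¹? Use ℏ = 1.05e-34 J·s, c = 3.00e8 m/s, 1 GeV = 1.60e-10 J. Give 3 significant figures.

A rate is [E]/ℏ; divide by ℏ.
1 GeV → 1/ℏ × (1 GeV in J) = 1.52e24 s⁻¹.
Result: 0.0140 × 1.52e24 = 2.13e22 s⁻¹.

2.13e22 s⁻¹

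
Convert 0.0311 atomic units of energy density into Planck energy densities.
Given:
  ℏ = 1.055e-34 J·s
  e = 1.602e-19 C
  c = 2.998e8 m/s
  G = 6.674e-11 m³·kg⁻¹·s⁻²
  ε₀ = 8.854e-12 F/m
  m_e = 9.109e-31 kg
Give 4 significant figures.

1.967e-102

atomic unit of energy density: u_au = E_h/a₀³ = m_e⁴e¹⁰/((4πε₀)⁵ℏ⁸) = 2.929e13 J/m³
Planck energy density: u_P = c⁷/(ℏG²) = 4.632e113 J/m³
0.0311 × 2.929e13 / 4.632e113 = 1.967e-102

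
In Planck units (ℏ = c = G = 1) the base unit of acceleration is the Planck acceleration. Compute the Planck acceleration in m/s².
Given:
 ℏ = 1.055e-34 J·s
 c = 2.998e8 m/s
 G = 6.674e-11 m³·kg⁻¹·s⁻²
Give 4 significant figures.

a_P = √(c⁷/(ℏG))
  = √(3.092e103)
  = 5.560e51 m/s²

5.560e51 m/s²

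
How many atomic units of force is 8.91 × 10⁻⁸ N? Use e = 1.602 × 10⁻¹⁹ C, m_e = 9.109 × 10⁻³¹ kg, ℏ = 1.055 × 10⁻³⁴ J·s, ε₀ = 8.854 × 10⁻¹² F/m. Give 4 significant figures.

atomic unit of force: F_au = E_h/a₀ = m_e²e⁶/((4πε₀)³ℏ⁴) = 8.220 × 10⁻⁸ N.
8.91 × 10⁻⁸ / 8.220 × 10⁻⁸ = 1.084

1.084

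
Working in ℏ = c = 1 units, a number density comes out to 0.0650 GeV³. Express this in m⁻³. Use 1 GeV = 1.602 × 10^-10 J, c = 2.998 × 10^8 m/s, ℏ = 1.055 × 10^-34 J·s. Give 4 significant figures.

8.446 × 10^45 m⁻³

Number density is [L]⁻³ = [E]³/(ℏc)³.
1 GeV³ → 1/(ℏc)³ × (1 GeV in J)³ = 1.299 × 10^47 m⁻³.
Result: 0.0650 × 1.299 × 10^47 = 8.446 × 10^45 m⁻³.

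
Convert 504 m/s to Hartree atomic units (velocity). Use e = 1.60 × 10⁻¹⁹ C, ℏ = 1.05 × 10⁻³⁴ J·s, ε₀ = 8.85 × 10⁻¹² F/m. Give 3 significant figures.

atomic unit of velocity: v_au = e²/(4πε₀ℏ) = 2.19 × 10⁶ m/s.
504 / 2.19 × 10⁶ = 2.30 × 10⁻⁴

2.30 × 10⁻⁴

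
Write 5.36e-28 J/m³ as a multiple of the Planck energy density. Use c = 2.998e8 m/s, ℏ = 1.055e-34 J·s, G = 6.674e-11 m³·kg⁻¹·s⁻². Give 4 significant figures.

Planck energy density: u_P = c⁷/(ℏG²) = 4.632e113 J/m³.
5.36e-28 / 4.632e113 = 1.157e-141

1.157e-141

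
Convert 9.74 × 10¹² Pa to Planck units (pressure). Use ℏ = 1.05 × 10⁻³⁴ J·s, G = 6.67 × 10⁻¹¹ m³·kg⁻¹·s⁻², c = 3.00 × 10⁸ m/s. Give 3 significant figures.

Planck pressure: p_P = c⁷/(ℏG²) = 4.68 × 10¹¹³ Pa.
9.74 × 10¹² / 4.68 × 10¹¹³ = 2.08 × 10⁻¹⁰¹

2.08 × 10⁻¹⁰¹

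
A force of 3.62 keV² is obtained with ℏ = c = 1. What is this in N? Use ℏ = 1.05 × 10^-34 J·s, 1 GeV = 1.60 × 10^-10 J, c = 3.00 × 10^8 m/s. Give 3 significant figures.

2.94 × 10^-6 N

Force is [E]/[L] = [E]²/(ℏc); restore (ℏc)⁻¹.
1 GeV² → 1/(ℏc) × (1 GeV in J)² = 8.13 × 10^5 N.
Convert the energy scale: 3.62 keV² = 3.62 × 10^-12 GeV².
Result: 3.62 × 10^-12 × 8.13 × 10^5 = 2.94 × 10^-6 N.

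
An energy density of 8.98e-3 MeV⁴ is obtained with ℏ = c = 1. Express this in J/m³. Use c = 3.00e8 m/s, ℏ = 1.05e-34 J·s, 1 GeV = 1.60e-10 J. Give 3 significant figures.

1.88e23 J/m³

[E]/[L]³ = [E]⁴/(ℏc)³; restore (ℏc)⁻³.
1 GeV⁴ → 1/(ℏc)³ × (1 GeV in J)⁴ = 2.10e37 J/m³.
Convert the energy scale: 8.98e-3 MeV⁴ = 8.98e-15 GeV⁴.
Result: 8.98e-15 × 2.10e37 = 1.88e23 J/m³.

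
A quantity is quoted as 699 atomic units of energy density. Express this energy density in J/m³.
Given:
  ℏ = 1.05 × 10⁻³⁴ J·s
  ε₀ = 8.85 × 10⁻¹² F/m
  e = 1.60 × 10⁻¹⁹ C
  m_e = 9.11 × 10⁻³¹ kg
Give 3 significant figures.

One atomic unit of energy density: u_au = E_h/a₀³ = m_e⁴e¹⁰/((4πε₀)⁵ℏ⁸) = 3.01 × 10¹³ J/m³.
699 × 3.01 × 10¹³ J/m³ = 2.11 × 10¹⁶ J/m³

2.11 × 10¹⁶ J/m³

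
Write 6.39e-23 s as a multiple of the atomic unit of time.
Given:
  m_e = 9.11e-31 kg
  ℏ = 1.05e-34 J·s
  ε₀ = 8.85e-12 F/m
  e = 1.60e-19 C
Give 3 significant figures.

2.66e-6

atomic unit of time: τ_au = (4πε₀)²ℏ³/(m_e e⁴) = 2.40e-17 s.
6.39e-23 / 2.40e-17 = 2.66e-6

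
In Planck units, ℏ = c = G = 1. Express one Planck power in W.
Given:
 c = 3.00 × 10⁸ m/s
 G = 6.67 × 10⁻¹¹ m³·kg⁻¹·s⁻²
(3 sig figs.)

From ℏ = c = G = 1 the power scale is P_P = c⁵/G.
  = 2.43 × 10⁴² / 6.67 × 10⁻¹¹
  = 3.64 × 10⁵² W

3.64 × 10⁵² W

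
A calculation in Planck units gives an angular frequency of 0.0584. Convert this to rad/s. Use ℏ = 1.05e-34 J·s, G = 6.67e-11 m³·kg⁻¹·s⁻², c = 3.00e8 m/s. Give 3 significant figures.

1.09e42 rad/s

One Planck angular frequency: ω_P = √(c⁵/(ℏG)) = 1.86e43 rad/s.
0.0584 × 1.86e43 rad/s = 1.09e42 rad/s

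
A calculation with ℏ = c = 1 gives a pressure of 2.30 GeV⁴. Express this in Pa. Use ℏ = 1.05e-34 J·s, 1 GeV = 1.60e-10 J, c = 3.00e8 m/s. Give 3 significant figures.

4.82e37 Pa

Pressure is [E]/[L]³ = [E]⁴/(ℏc)³.
1 GeV⁴ → 1/(ℏc)³ × (1 GeV in J)⁴ = 2.10e37 Pa.
Result: 2.30 × 2.10e37 = 4.82e37 Pa.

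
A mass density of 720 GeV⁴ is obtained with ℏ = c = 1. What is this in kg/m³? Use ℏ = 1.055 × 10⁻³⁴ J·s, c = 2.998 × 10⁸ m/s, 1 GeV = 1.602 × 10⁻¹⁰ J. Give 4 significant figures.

1.668 × 10²³ kg/m³

Mass density is [E]/(c²[L]³) = [E]⁴/(ℏ³c⁵).
1 GeV⁴ → 1/(ℏ³c⁵) × (1 GeV in J)⁴ = 2.316 × 10²⁰ kg/m³.
Result: 720 × 2.316 × 10²⁰ = 1.668 × 10²³ kg/m³.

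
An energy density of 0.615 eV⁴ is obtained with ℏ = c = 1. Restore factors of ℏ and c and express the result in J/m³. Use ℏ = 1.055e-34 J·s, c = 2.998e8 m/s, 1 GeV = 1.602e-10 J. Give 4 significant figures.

12.80 J/m³

[E]/[L]³ = [E]⁴/(ℏc)³; restore (ℏc)⁻³.
1 GeV⁴ → 1/(ℏc)³ × (1 GeV in J)⁴ = 2.082e37 J/m³.
Convert the energy scale: 0.615 eV⁴ = 6.15e-37 GeV⁴.
Result: 6.15e-37 × 2.082e37 = 12.80 J/m³.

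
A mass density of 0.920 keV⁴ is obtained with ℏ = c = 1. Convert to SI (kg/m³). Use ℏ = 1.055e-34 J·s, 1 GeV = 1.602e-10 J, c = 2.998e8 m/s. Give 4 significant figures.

Mass density is [E]/(c²[L]³) = [E]⁴/(ℏ³c⁵).
1 GeV⁴ → 1/(ℏ³c⁵) × (1 GeV in J)⁴ = 2.316e20 kg/m³.
Convert the energy scale: 0.920 keV⁴ = 9.20e-25 GeV⁴.
Result: 9.20e-25 × 2.316e20 = 2.131e-4 kg/m³.

2.131e-4 kg/m³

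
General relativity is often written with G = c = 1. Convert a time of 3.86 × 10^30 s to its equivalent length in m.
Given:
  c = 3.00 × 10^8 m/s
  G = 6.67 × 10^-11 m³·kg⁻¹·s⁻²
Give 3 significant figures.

1.16 × 10^39 m

Time → length via c.
3.86 × 10^30 s × (c) = 1.16 × 10^39 m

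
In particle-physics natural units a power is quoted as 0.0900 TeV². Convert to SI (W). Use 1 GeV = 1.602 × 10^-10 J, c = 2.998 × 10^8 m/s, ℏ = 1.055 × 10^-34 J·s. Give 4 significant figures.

2.189 × 10^19 W

Power is [E]/[T] = [E]²/ℏ.
1 GeV² → 1/ℏ × (1 GeV in J)² = 2.433 × 10^14 W.
Convert the energy scale: 0.0900 TeV² = 9.00 × 10^4 GeV².
Result: 9.00 × 10^4 × 2.433 × 10^14 = 2.189 × 10^19 W.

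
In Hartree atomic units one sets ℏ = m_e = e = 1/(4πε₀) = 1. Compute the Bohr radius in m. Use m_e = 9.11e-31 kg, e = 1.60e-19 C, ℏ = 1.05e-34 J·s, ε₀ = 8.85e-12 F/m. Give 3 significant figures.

a₀ = 4πε₀ℏ²/(m_e e²)
  = 1.23e-78 / 2.33e-68
  = 5.26e-11 m

5.26e-11 m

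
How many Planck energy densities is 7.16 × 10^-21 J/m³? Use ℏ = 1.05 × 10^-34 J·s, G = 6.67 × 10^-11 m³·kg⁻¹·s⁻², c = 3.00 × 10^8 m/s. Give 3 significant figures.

1.53 × 10^-134

Planck energy density: u_P = c⁷/(ℏG²) = 4.68 × 10^113 J/m³.
7.16 × 10^-21 / 4.68 × 10^113 = 1.53 × 10^-134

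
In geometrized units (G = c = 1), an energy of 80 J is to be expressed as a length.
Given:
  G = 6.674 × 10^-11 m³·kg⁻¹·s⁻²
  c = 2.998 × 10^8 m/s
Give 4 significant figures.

Energy → length via G/c⁴.
80 J × (G/c⁴) = 6.609 × 10^-43 m

6.609 × 10^-43 m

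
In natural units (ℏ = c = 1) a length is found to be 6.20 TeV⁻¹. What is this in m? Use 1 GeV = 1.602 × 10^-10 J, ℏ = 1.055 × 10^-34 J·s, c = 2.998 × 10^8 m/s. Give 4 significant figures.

1.224 × 10^-18 m

A length is [E]⁻¹ in ℏ=c=1; restore one factor of ℏc.
1 GeV⁻¹ → ℏc × (1 GeV in J)⁻¹ = 1.974 × 10^-16 m.
Convert the energy scale: 6.20 TeV⁻¹ = 6.20 × 10^-3 GeV⁻¹.
Result: 6.20 × 10^-3 × 1.974 × 10^-16 = 1.224 × 10^-18 m.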